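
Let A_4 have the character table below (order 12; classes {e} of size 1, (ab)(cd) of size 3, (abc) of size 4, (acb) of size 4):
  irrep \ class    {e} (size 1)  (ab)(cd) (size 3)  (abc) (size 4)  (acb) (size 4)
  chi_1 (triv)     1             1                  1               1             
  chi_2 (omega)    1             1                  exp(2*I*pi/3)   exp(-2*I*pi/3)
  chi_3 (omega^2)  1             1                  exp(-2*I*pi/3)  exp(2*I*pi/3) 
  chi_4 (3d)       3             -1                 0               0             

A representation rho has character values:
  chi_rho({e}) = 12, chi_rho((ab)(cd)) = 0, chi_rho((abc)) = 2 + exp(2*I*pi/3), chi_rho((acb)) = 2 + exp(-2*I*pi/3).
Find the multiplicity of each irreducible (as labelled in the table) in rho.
Multiplicities: chi_1: 2, chi_2: 1, chi_3: 0, chi_4: 3.

Why: Use <chi_rho, chi> = (1/|G|) sum_C |C| * chi_rho(C) * conj(chi(C)) with |G| = 12 for each irreducible chi in the table:
  <chi_rho, chi_1> = (1/12)[1*(12)*conj(1) + 3*(0)*conj(1) + 4*(2 + exp(2*I*pi/3))*conj(1) + 4*(2 + exp(-2*I*pi/3))*conj(1)]
      = (1/12)[(12) + (0) + (8 + 4*exp(2*I*pi/3)) + (8 + 4*exp(-2*I*pi/3))] = 24/12 = 2
  <chi_rho, chi_2> = (1/12)[1*(12)*conj(1) + 3*(0)*conj(1) + 4*(2 + exp(2*I*pi/3))*conj(exp(2*I*pi/3)) + 4*(2 + exp(-2*I*pi/3))*conj(exp(-2*I*pi/3))]
      = (1/12)[(12) + (0) + (4 + 8*exp(-2*I*pi/3)) + (4 + 8*exp(2*I*pi/3))] = 12/12 = 1
  <chi_rho, chi_3> = (1/12)[1*(12)*conj(1) + 3*(0)*conj(1) + 4*(2 + exp(2*I*pi/3))*conj(exp(-2*I*pi/3)) + 4*(2 + exp(-2*I*pi/3))*conj(exp(2*I*pi/3))]
      = (1/12)[(12) + (0) + (4*exp(-2*I*pi/3) + 8*exp(2*I*pi/3)) + (8*exp(-2*I*pi/3) + 4*exp(2*I*pi/3))] = 0/12 = 0
  <chi_rho, chi_4> = (1/12)[1*(12)*conj(3) + 3*(0)*conj(-1) + 4*(2 + exp(2*I*pi/3))*conj(0) + 4*(2 + exp(-2*I*pi/3))*conj(0)]
      = (1/12)[(36) + (0) + (0) + (0)] = 36/12 = 3
(Exp terms are combined using exp(i*s)*conj(exp(i*t)) = exp(i*(s-t)), and sums of them are collapsed using the identity that for every m > 1 the m distinct m-th roots of unity sum to 0, e.g. 1 + exp(2*I*pi/3) + exp(-2*I*pi/3) = 0.)
Dimension check: dim(rho) = sum (mult * dim) = 2*1 + 1*1 + 0*1 + 3*3 = 12 = chi_rho(e) = 12.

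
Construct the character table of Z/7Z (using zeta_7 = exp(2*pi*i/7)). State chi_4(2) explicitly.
Character table of Z/7Z (irreps indexed chi_0,...,chi_6 with chi_k(m) = zeta_7^(k*m), zeta_7 = exp(2*pi*i/7)):
  irrep \ class  {0} (size 1)  {1} (size 1)    {2} (size 1)    {3} (size 1)    {4} (size 1)    {5} (size 1)    {6} (size 1)  
  chi_0          1             1               1               1               1               1               1             
  chi_1          1             exp(2*I*pi/7)   exp(4*I*pi/7)   exp(6*I*pi/7)   exp(-6*I*pi/7)  exp(-4*I*pi/7)  exp(-2*I*pi/7)
  chi_2          1             exp(4*I*pi/7)   exp(-6*I*pi/7)  exp(-2*I*pi/7)  exp(2*I*pi/7)   exp(6*I*pi/7)   exp(-4*I*pi/7)
  chi_3          1             exp(6*I*pi/7)   exp(-2*I*pi/7)  exp(4*I*pi/7)   exp(-4*I*pi/7)  exp(2*I*pi/7)   exp(-6*I*pi/7)
  chi_4          1             exp(-6*I*pi/7)  exp(2*I*pi/7)   exp(-4*I*pi/7)  exp(4*I*pi/7)   exp(-2*I*pi/7)  exp(6*I*pi/7) 
  chi_5          1             exp(-4*I*pi/7)  exp(6*I*pi/7)   exp(2*I*pi/7)   exp(-2*I*pi/7)  exp(-6*I*pi/7)  exp(4*I*pi/7) 
  chi_6          1             exp(-2*I*pi/7)  exp(-4*I*pi/7)  exp(-6*I*pi/7)  exp(6*I*pi/7)   exp(4*I*pi/7)   exp(2*I*pi/7) 

Spot check: chi_4(2) = zeta_7^(4*2) = zeta_7^8 = exp(2*I*pi/7).

Reasoning: Z/7Z is abelian, so all 7 irreducible complex representations are 1-dimensional. They are given by chi_k(m) = zeta_7^(k*m) for k = 0,...,6. Row orthogonality: sum_m chi_k(m) conj(chi_l(m)) = 7 * [k = l].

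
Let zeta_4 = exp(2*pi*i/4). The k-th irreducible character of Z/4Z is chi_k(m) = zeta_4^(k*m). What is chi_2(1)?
chi_2(1) = zeta_4^2 = -1

Argument: chi_2(1) = zeta_4^(2*1) = zeta_4^2. Since zeta_4^4 = 1, this equals zeta_4^2 = exp(2*pi*i*2/4) = -1.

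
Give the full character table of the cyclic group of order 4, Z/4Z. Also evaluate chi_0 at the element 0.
Character table of Z/4Z (irreps indexed chi_0,...,chi_3 with chi_k(m) = zeta_4^(k*m), zeta_4 = exp(2*pi*i/4)):
  irrep \ class  {0} (size 1)  {1} (size 1)  {2} (size 1)  {3} (size 1)
  chi_0          1             1             1             1           
  chi_1          1             I             -1            -I          
  chi_2          1             -1            1             -1          
  chi_3          1             -I            -1            I           

Spot check: chi_0(0) = zeta_4^(0*0) = zeta_4^0 = 1.

Proof sketch: Z/4Z is abelian, so all 4 irreducible complex representations are 1-dimensional. They are given by chi_k(m) = zeta_4^(k*m) for k = 0,...,3. Row orthogonality: sum_m chi_k(m) conj(chi_l(m)) = 4 * [k = l].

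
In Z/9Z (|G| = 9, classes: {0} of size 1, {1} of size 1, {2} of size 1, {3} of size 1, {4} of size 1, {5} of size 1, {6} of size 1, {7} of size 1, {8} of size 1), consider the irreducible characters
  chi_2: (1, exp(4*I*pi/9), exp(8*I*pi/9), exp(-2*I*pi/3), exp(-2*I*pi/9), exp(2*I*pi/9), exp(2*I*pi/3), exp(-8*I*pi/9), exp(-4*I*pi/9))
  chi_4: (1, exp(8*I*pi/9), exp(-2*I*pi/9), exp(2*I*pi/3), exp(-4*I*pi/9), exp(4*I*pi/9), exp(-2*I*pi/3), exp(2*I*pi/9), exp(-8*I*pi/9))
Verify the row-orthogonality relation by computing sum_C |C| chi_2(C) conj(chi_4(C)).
Sum = 0; so <chi_2, chi_4> = 0 (distinct irreducibles are orthogonal).

Justification: Compute term by term over conjugacy classes (|C| * chi_2(C) * conj(chi_4(C))):
  1*(1)*conj(1) + 1*(exp(4*I*pi/9))*conj(exp(8*I*pi/9)) + 1*(exp(8*I*pi/9))*conj(exp(-2*I*pi/9)) + 1*(exp(-2*I*pi/3))*conj(exp(2*I*pi/3)) + 1*(exp(-2*I*pi/9))*conj(exp(-4*I*pi/9)) + 1*(exp(2*I*pi/9))*conj(exp(4*I*pi/9)) + 1*(exp(2*I*pi/3))*conj(exp(-2*I*pi/3)) + 1*(exp(-8*I*pi/9))*conj(exp(2*I*pi/9)) + 1*(exp(-4*I*pi/9))*conj(exp(-8*I*pi/9))
  = (1) + (exp(-4*I*pi/9)) + (exp(-8*I*pi/9)) + (exp(2*I*pi/3)) + (exp(2*I*pi/9)) + (exp(-2*I*pi/9)) + (exp(-2*I*pi/3)) + (exp(8*I*pi/9)) + (exp(4*I*pi/9))
  = 0.
(Exp terms are combined using exp(i*s)*conj(exp(i*t)) = exp(i*(s-t)), and sums of them are collapsed using the identity that for every m > 1 the m distinct m-th roots of unity sum to 0, e.g. 1 + exp(2*I*pi/3) + exp(-2*I*pi/3) = 0.)
Dividing by |G| = 9 gives 0/9 = 0, matching the row-orthogonality relation <chi_2, chi_4> = [chi_2 = chi_4].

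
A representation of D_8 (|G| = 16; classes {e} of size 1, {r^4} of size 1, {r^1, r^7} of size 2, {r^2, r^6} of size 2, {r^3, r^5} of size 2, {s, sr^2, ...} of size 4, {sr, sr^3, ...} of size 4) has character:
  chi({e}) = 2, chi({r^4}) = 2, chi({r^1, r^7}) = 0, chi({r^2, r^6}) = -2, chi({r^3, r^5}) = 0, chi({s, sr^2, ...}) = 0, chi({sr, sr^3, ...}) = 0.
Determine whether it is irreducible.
Irreducible: <chi, chi> = 1.

Working: <chi, chi> = (1/|G|) sum_C |C| * |chi(C)|^2 = (1/16)[1*|2|^2 + 1*|2|^2 + 2*|0|^2 + 2*|-2|^2 + 2*|0|^2 + 4*|0|^2 + 4*|0|^2]
  = (1/16)[(4) + (4) + (0) + (8) + (0) + (0) + (0)] = 16/16 = 1.
A character is irreducible iff <chi, chi> = 1, so this representation is irreducible.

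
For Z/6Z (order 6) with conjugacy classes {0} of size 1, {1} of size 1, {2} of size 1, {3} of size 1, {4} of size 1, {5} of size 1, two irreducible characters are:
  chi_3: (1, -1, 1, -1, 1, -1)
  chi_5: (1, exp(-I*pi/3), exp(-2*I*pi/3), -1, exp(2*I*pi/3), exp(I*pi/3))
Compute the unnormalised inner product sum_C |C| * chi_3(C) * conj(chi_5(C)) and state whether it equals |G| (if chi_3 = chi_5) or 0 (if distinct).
Sum = 0; so <chi_3, chi_5> = 0 (distinct irreducibles are orthogonal).

Derivation: Compute term by term over conjugacy classes (|C| * chi_3(C) * conj(chi_5(C))):
  1*(1)*conj(1) + 1*(-1)*conj(exp(-I*pi/3)) + 1*(1)*conj(exp(-2*I*pi/3)) + 1*(-1)*conj(-1) + 1*(1)*conj(exp(2*I*pi/3)) + 1*(-1)*conj(exp(I*pi/3))
  = (1) + (-exp(I*pi/3)) + (exp(2*I*pi/3)) + (1) + (exp(-2*I*pi/3)) + (-exp(-I*pi/3))
  = 0.
(Exp terms are combined using exp(i*s)*conj(exp(i*t)) = exp(i*(s-t)), and sums of them are collapsed using the identity that for every m > 1 the m distinct m-th roots of unity sum to 0, e.g. 1 + exp(2*I*pi/3) + exp(-2*I*pi/3) = 0.)
Dividing by |G| = 6 gives 0/6 = 0, matching the row-orthogonality relation <chi_3, chi_5> = [chi_3 = chi_5].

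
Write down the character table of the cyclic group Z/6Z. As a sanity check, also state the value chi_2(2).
Character table of Z/6Z (irreps indexed chi_0,...,chi_5 with chi_k(m) = zeta_6^(k*m), zeta_6 = exp(2*pi*i/6)):
  irrep \ class  {0} (size 1)  {1} (size 1)    {2} (size 1)    {3} (size 1)  {4} (size 1)    {5} (size 1)  
  chi_0          1             1               1               1             1               1             
  chi_1          1             exp(I*pi/3)     exp(2*I*pi/3)   -1            exp(-2*I*pi/3)  exp(-I*pi/3)  
  chi_2          1             exp(2*I*pi/3)   exp(-2*I*pi/3)  1             exp(2*I*pi/3)   exp(-2*I*pi/3)
  chi_3          1             -1              1               -1            1               -1            
  chi_4          1             exp(-2*I*pi/3)  exp(2*I*pi/3)   1             exp(-2*I*pi/3)  exp(2*I*pi/3) 
  chi_5          1             exp(-I*pi/3)    exp(-2*I*pi/3)  -1            exp(2*I*pi/3)   exp(I*pi/3)   

Spot check: chi_2(2) = zeta_6^(2*2) = zeta_6^4 = exp(-2*I*pi/3).

Z/6Z is abelian, so all 6 irreducible complex representations are 1-dimensional. They are given by chi_k(m) = zeta_6^(k*m) for k = 0,...,5. Row orthogonality: sum_m chi_k(m) conj(chi_l(m)) = 6 * [k = l].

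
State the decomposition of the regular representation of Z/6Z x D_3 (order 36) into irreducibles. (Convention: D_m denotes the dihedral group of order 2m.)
Each irreducible V_i of dimension d_i appears with multiplicity d_i, i.e. rho_reg = (direct sum over all irreducibles V_i) d_i V_i. The irreducible dimensions for Z/6Z x D_3 are 1, 1, 1, 1, 1, 1, 1, 1, 1, 1, 1, 1, 2, 2, 2, 2, 2, 2: 12 irreducibles of dimension 1, each with multiplicity 1; 6 irreducibles of dimension 2, each with multiplicity 2. Total dimension 12*1*1 + 6*2*2 = 36 = |G|.

Reasoning: General theorem: in the regular representation of a finite group G, each irreducible appears with multiplicity equal to its dimension. Check: dim(rho_reg) = sum d_i^2 = 1 + 1 + 1 + 1 + 1 + 1 + 1 + 1 + 1 + 1 + 1 + 1 + 4 + 4 + 4 + 4 + 4 + 4 = 36 = |G|.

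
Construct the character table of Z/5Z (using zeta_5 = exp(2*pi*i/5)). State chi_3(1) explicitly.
Character table of Z/5Z (irreps indexed chi_0,...,chi_4 with chi_k(m) = zeta_5^(k*m), zeta_5 = exp(2*pi*i/5)):
  irrep \ class  {0} (size 1)  {1} (size 1)    {2} (size 1)    {3} (size 1)    {4} (size 1)  
  chi_0          1             1               1               1               1             
  chi_1          1             exp(2*I*pi/5)   exp(4*I*pi/5)   exp(-4*I*pi/5)  exp(-2*I*pi/5)
  chi_2          1             exp(4*I*pi/5)   exp(-2*I*pi/5)  exp(2*I*pi/5)   exp(-4*I*pi/5)
  chi_3          1             exp(-4*I*pi/5)  exp(2*I*pi/5)   exp(-2*I*pi/5)  exp(4*I*pi/5) 
  chi_4          1             exp(-2*I*pi/5)  exp(-4*I*pi/5)  exp(4*I*pi/5)   exp(2*I*pi/5) 

Spot check: chi_3(1) = zeta_5^(3*1) = zeta_5^3 = exp(-4*I*pi/5).

Explanation: Z/5Z is abelian, so all 5 irreducible complex representations are 1-dimensional. They are given by chi_k(m) = zeta_5^(k*m) for k = 0,...,4. Row orthogonality: sum_m chi_k(m) conj(chi_l(m)) = 5 * [k = l].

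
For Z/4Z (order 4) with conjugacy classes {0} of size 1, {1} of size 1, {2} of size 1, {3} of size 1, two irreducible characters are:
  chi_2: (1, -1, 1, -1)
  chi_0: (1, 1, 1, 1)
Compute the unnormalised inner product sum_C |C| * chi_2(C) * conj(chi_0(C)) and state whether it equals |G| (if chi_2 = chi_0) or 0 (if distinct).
Sum = 0; so <chi_2, chi_0> = 0 (distinct irreducibles are orthogonal).

Explanation: Compute term by term over conjugacy classes (|C| * chi_2(C) * conj(chi_0(C))):
  1*(1)*conj(1) + 1*(-1)*conj(1) + 1*(1)*conj(1) + 1*(-1)*conj(1)
  = (1) + (-1) + (1) + (-1)
  = 0.
(Exp terms are combined using exp(i*s)*conj(exp(i*t)) = exp(i*(s-t)), and sums of them are collapsed using the identity that for every m > 1 the m distinct m-th roots of unity sum to 0, e.g. 1 + exp(2*I*pi/3) + exp(-2*I*pi/3) = 0.)
Dividing by |G| = 4 gives 0/4 = 0, matching the row-orthogonality relation <chi_2, chi_0> = [chi_2 = chi_0].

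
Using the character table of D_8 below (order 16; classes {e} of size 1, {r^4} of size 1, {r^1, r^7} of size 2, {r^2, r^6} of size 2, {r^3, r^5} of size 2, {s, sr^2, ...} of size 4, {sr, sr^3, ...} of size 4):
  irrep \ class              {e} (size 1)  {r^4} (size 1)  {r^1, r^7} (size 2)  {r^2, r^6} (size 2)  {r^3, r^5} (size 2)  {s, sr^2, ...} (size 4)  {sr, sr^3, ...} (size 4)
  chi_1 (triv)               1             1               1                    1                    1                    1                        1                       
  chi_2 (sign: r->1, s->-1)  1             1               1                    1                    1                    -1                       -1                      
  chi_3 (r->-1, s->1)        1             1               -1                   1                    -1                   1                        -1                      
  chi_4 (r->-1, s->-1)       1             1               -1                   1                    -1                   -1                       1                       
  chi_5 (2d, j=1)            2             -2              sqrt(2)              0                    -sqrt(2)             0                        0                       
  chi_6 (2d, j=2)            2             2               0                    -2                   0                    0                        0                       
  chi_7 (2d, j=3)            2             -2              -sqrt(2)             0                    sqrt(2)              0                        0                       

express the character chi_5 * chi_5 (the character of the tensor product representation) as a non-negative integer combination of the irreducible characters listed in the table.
chi_5 tensor chi_5 = chi_1 + chi_2 + chi_6 (all other irreducibles have multiplicity 0).

The character of a tensor product is the pointwise product (chi_5 * chi_5)(C) = chi_5(C) * chi_5(C):
  {e}: (2)*(2), {r^4}: (-2)*(-2), {r^1, r^7}: (sqrt(2))*(sqrt(2)), {r^2, r^6}: (0)*(0), {r^3, r^5}: (-sqrt(2))*(-sqrt(2)), {s, sr^2, ...}: (0)*(0), {sr, sr^3, ...}: (0)*(0)
so (chi_5 * chi_5) takes values
  {e} -> 4, {r^4} -> 4, {r^1, r^7} -> 2, {r^2, r^6} -> 0, {r^3, r^5} -> 2, {s, sr^2, ...} -> 0, {sr, sr^3, ...} -> 0.
Now take the inner product of this character with each irreducible chi from the table, <chi_5*chi_5, chi> = (1/16) sum_C |C| (chi_5*chi_5)(C) conj(chi(C)):
  <chi_5*chi_5, chi_1> = (1/16)[1*(4)*conj(1) + 1*(4)*conj(1) + 2*(2)*conj(1) + 2*(0)*conj(1) + 2*(2)*conj(1) + 4*(0)*conj(1) + 4*(0)*conj(1)]
      = (1/16)[(4) + (4) + (4) + (0) + (4) + (0) + (0)] = 16/16 = 1
  <chi_5*chi_5, chi_2> = (1/16)[1*(4)*conj(1) + 1*(4)*conj(1) + 2*(2)*conj(1) + 2*(0)*conj(1) + 2*(2)*conj(1) + 4*(0)*conj(-1) + 4*(0)*conj(-1)]
      = (1/16)[(4) + (4) + (4) + (0) + (4) + (0) + (0)] = 16/16 = 1
  <chi_5*chi_5, chi_3> = (1/16)[1*(4)*conj(1) + 1*(4)*conj(1) + 2*(2)*conj(-1) + 2*(0)*conj(1) + 2*(2)*conj(-1) + 4*(0)*conj(1) + 4*(0)*conj(-1)]
      = (1/16)[(4) + (4) + (-4) + (0) + (-4) + (0) + (0)] = 0/16 = 0
  <chi_5*chi_5, chi_4> = (1/16)[1*(4)*conj(1) + 1*(4)*conj(1) + 2*(2)*conj(-1) + 2*(0)*conj(1) + 2*(2)*conj(-1) + 4*(0)*conj(-1) + 4*(0)*conj(1)]
      = (1/16)[(4) + (4) + (-4) + (0) + (-4) + (0) + (0)] = 0/16 = 0
  <chi_5*chi_5, chi_5> = (1/16)[1*(4)*conj(2) + 1*(4)*conj(-2) + 2*(2)*conj(sqrt(2)) + 2*(0)*conj(0) + 2*(2)*conj(-sqrt(2)) + 4*(0)*conj(0) + 4*(0)*conj(0)]
      = (1/16)[(8) + (-8) + (4*sqrt(2)) + (0) + (-4*sqrt(2)) + (0) + (0)] = 0/16 = 0
  <chi_5*chi_5, chi_6> = (1/16)[1*(4)*conj(2) + 1*(4)*conj(2) + 2*(2)*conj(0) + 2*(0)*conj(-2) + 2*(2)*conj(0) + 4*(0)*conj(0) + 4*(0)*conj(0)]
      = (1/16)[(8) + (8) + (0) + (0) + (0) + (0) + (0)] = 16/16 = 1
  <chi_5*chi_5, chi_7> = (1/16)[1*(4)*conj(2) + 1*(4)*conj(-2) + 2*(2)*conj(-sqrt(2)) + 2*(0)*conj(0) + 2*(2)*conj(sqrt(2)) + 4*(0)*conj(0) + 4*(0)*conj(0)]
      = (1/16)[(8) + (-8) + (-4*sqrt(2)) + (0) + (4*sqrt(2)) + (0) + (0)] = 0/16 = 0
Hence the multiplicities are chi_1: 1, chi_2: 1, chi_6: 1. Dimension check: dim(chi_5)*dim(chi_5) = 2*2 = 4 and sum (mult * dim) = 1*1 + 1*1 + 1*2 = 4.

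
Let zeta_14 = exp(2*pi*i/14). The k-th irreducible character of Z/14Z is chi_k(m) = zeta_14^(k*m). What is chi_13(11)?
chi_13(11) = zeta_14^143 = exp(3*I*pi/7)

Proof sketch: chi_13(11) = zeta_14^(13*11) = zeta_14^143. Since zeta_14^14 = 1, this equals zeta_14^3 = exp(2*pi*i*3/14) = exp(3*I*pi/7).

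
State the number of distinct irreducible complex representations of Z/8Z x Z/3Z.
24

Why: The number of irreducible complex representations of a finite group equals its number of conjugacy classes. Z/8Z x Z/3Z is abelian of order 24, so every element is its own conjugacy class: 24 classes, so Z/8Z x Z/3Z (order 24) has exactly 24 irreducible complex representations.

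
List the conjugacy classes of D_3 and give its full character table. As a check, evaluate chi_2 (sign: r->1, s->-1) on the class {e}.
Conjugacy classes: {e} of size 1, {r^1, r^2} of size 2, {s, sr, ..., sr^2} of size 3.
Character table:
  irrep \ class              {e} (size 1)  {r^1, r^2} (size 2)  {s, sr, ..., sr^2} (size 3)
  chi_1 (triv)               1             1                    1                          
  chi_2 (sign: r->1, s->-1)  1             1                    -1                         
  chi_3 (2d, j=1)            2             -1                   0                          

Spot check: chi_2 (sign: r->1, s->-1) on {e} = 1.

Details: D_3 has order 2*3 = 6 with 3 conjugacy classes, hence 3 irreducibles. Sum of squared dims 1 + 1 + 4 = 6 = |G|. Linear characters come from the abelianisation; the 2-dimensional irreps have character r^k -> 2*cos(2*pi*j*k/3), reflections -> 0.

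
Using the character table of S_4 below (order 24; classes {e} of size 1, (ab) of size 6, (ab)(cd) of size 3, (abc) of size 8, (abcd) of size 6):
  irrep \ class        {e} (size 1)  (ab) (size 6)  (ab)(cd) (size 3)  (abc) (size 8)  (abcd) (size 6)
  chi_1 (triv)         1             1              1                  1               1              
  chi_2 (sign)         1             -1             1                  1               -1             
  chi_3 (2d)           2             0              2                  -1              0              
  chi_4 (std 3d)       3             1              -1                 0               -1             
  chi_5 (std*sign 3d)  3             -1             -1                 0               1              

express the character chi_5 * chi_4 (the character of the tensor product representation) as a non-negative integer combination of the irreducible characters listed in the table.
chi_5 tensor chi_4 = chi_2 + chi_3 + chi_4 + chi_5 (all other irreducibles have multiplicity 0).

Derivation: The character of a tensor product is the pointwise product (chi_5 * chi_4)(C) = chi_5(C) * chi_4(C):
  {e}: (3)*(3), (ab): (-1)*(1), (ab)(cd): (-1)*(-1), (abc): (0)*(0), (abcd): (1)*(-1)
so (chi_5 * chi_4) takes values
  {e} -> 9, (ab) -> -1, (ab)(cd) -> 1, (abc) -> 0, (abcd) -> -1.
Now take the inner product of this character with each irreducible chi from the table, <chi_5*chi_4, chi> = (1/24) sum_C |C| (chi_5*chi_4)(C) conj(chi(C)):
  <chi_5*chi_4, chi_1> = (1/24)[1*(9)*conj(1) + 6*(-1)*conj(1) + 3*(1)*conj(1) + 8*(0)*conj(1) + 6*(-1)*conj(1)]
      = (1/24)[(9) + (-6) + (3) + (0) + (-6)] = 0/24 = 0
  <chi_5*chi_4, chi_2> = (1/24)[1*(9)*conj(1) + 6*(-1)*conj(-1) + 3*(1)*conj(1) + 8*(0)*conj(1) + 6*(-1)*conj(-1)]
      = (1/24)[(9) + (6) + (3) + (0) + (6)] = 24/24 = 1
  <chi_5*chi_4, chi_3> = (1/24)[1*(9)*conj(2) + 6*(-1)*conj(0) + 3*(1)*conj(2) + 8*(0)*conj(-1) + 6*(-1)*conj(0)]
      = (1/24)[(18) + (0) + (6) + (0) + (0)] = 24/24 = 1
  <chi_5*chi_4, chi_4> = (1/24)[1*(9)*conj(3) + 6*(-1)*conj(1) + 3*(1)*conj(-1) + 8*(0)*conj(0) + 6*(-1)*conj(-1)]
      = (1/24)[(27) + (-6) + (-3) + (0) + (6)] = 24/24 = 1
  <chi_5*chi_4, chi_5> = (1/24)[1*(9)*conj(3) + 6*(-1)*conj(-1) + 3*(1)*conj(-1) + 8*(0)*conj(0) + 6*(-1)*conj(1)]
      = (1/24)[(27) + (6) + (-3) + (0) + (-6)] = 24/24 = 1
Hence the multiplicities are chi_2: 1, chi_3: 1, chi_4: 1, chi_5: 1. Dimension check: dim(chi_5)*dim(chi_4) = 3*3 = 9 and sum (mult * dim) = 1*1 + 1*2 + 1*3 + 1*3 = 9.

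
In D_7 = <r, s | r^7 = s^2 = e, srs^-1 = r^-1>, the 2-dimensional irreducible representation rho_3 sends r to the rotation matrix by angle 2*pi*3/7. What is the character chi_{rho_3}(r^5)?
chi_{rho_3}(r^5) = 2*cos(2*pi*3*5/7) = 2*cos(30*pi/7)

Details: rho_3(r^5) is rotation by angle 2*pi*3*5/7, whose trace is 2*cos(2*pi*3*5/7) = 2*cos(30*pi/7).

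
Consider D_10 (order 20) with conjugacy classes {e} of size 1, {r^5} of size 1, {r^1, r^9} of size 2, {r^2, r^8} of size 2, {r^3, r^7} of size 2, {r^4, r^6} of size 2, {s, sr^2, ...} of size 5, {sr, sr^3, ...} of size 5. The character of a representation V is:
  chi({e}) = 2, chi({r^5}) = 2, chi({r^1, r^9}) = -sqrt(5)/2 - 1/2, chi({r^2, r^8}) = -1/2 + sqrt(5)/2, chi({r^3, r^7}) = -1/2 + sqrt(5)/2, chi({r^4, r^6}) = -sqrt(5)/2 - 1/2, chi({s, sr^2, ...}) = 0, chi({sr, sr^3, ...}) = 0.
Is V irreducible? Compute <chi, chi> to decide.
Irreducible: <chi, chi> = 1.

Why: <chi, chi> = (1/|G|) sum_C |C| * |chi(C)|^2 = (1/20)[1*|2|^2 + 1*|2|^2 + 2*|-sqrt(5)/2 - 1/2|^2 + 2*|-1/2 + sqrt(5)/2|^2 + 2*|-1/2 + sqrt(5)/2|^2 + 2*|-sqrt(5)/2 - 1/2|^2 + 5*|0|^2 + 5*|0|^2]
  = (1/20)[(4) + (4) + (sqrt(5) + 3) + (3 - sqrt(5)) + (3 - sqrt(5)) + (sqrt(5) + 3) + (0) + (0)] = 20/20 = 1.
A character is irreducible iff <chi, chi> = 1, so this representation is irreducible.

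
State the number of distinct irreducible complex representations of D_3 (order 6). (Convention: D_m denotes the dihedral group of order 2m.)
3

Proof sketch: The number of irreducible complex representations of a finite group equals its number of conjugacy classes. D_3 has 3 conjugacy classes ((n+3)/2 for n odd), so D_3 (order 6) has exactly 3 irreducible complex representations.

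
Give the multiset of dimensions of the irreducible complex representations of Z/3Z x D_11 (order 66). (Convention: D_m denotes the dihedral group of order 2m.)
Dimensions: 1, 1, 1, 1, 1, 1, 2, 2, 2, 2, 2, 2, 2, 2, 2, 2, 2, 2, 2, 2, 2

Explanation: There are 21 irreducibles (= number of conjugacy classes). Their dimensions d_i satisfy sum d_i^2 = |G| = 66: 1 + 1 + 1 + 1 + 1 + 1 + 4 + 4 + 4 + 4 + 4 + 4 + 4 + 4 + 4 + 4 + 4 + 4 + 4 + 4 + 4 = 66. (For the product with Z/3Z: each of the 3 1-dim characters of Z/3Z tensors with each irrep of D_11, giving 3 copies of each D_11-dimension.)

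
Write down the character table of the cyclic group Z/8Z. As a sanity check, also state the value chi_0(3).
Character table of Z/8Z (irreps indexed chi_0,...,chi_7 with chi_k(m) = zeta_8^(k*m), zeta_8 = exp(2*pi*i/8)):
  irrep \ class  {0} (size 1)  {1} (size 1)    {2} (size 1)  {3} (size 1)    {4} (size 1)  {5} (size 1)    {6} (size 1)  {7} (size 1)  
  chi_0          1             1               1             1               1             1               1             1             
  chi_1          1             exp(I*pi/4)     I             exp(3*I*pi/4)   -1            exp(-3*I*pi/4)  -I            exp(-I*pi/4)  
  chi_2          1             I               -1            -I              1             I               -1            -I            
  chi_3          1             exp(3*I*pi/4)   -I            exp(I*pi/4)     -1            exp(-I*pi/4)    I             exp(-3*I*pi/4)
  chi_4          1             -1              1             -1              1             -1              1             -1            
  chi_5          1             exp(-3*I*pi/4)  I             exp(-I*pi/4)    -1            exp(I*pi/4)     -I            exp(3*I*pi/4) 
  chi_6          1             -I              -1            I               1             -I              -1            I             
  chi_7          1             exp(-I*pi/4)    -I            exp(-3*I*pi/4)  -1            exp(3*I*pi/4)   I             exp(I*pi/4)   

Spot check: chi_0(3) = zeta_8^(0*3) = zeta_8^0 = 1.

Proof sketch: Z/8Z is abelian, so all 8 irreducible complex representations are 1-dimensional. They are given by chi_k(m) = zeta_8^(k*m) for k = 0,...,7. Row orthogonality: sum_m chi_k(m) conj(chi_l(m)) = 8 * [k = l].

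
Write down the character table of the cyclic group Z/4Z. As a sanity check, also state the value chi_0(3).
Character table of Z/4Z (irreps indexed chi_0,...,chi_3 with chi_k(m) = zeta_4^(k*m), zeta_4 = exp(2*pi*i/4)):
  irrep \ class  {0} (size 1)  {1} (size 1)  {2} (size 1)  {3} (size 1)
  chi_0          1             1             1             1           
  chi_1          1             I             -1            -I          
  chi_2          1             -1            1             -1          
  chi_3          1             -I            -1            I           

Spot check: chi_0(3) = zeta_4^(0*3) = zeta_4^0 = 1.

Solution. Z/4Z is abelian, so all 4 irreducible complex representations are 1-dimensional. They are given by chi_k(m) = zeta_4^(k*m) for k = 0,...,3. Row orthogonality: sum_m chi_k(m) conj(chi_l(m)) = 4 * [k = l].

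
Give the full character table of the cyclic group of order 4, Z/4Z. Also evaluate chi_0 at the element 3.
Character table of Z/4Z (irreps indexed chi_0,...,chi_3 with chi_k(m) = zeta_4^(k*m), zeta_4 = exp(2*pi*i/4)):
  irrep \ class  {0} (size 1)  {1} (size 1)  {2} (size 1)  {3} (size 1)
  chi_0          1             1             1             1           
  chi_1          1             I             -1            -I          
  chi_2          1             -1            1             -1          
  chi_3          1             -I            -1            I           

Spot check: chi_0(3) = zeta_4^(0*3) = zeta_4^0 = 1.

Z/4Z is abelian, so all 4 irreducible complex representations are 1-dimensional. They are given by chi_k(m) = zeta_4^(k*m) for k = 0,...,3. Row orthogonality: sum_m chi_k(m) conj(chi_l(m)) = 4 * [k = l].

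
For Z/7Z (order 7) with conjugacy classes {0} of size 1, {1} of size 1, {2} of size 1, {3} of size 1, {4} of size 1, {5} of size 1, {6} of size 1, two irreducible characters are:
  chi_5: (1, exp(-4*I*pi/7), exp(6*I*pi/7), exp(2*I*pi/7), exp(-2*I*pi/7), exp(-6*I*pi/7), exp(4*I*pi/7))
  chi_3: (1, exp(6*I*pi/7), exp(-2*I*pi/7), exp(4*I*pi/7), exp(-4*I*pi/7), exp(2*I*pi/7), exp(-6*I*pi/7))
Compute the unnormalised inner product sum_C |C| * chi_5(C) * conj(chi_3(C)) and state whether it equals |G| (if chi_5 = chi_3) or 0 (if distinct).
Sum = 0; so <chi_5, chi_3> = 0 (distinct irreducibles are orthogonal).

Reasoning: Compute term by term over conjugacy classes (|C| * chi_5(C) * conj(chi_3(C))):
  1*(1)*conj(1) + 1*(exp(-4*I*pi/7))*conj(exp(6*I*pi/7)) + 1*(exp(6*I*pi/7))*conj(exp(-2*I*pi/7)) + 1*(exp(2*I*pi/7))*conj(exp(4*I*pi/7)) + 1*(exp(-2*I*pi/7))*conj(exp(-4*I*pi/7)) + 1*(exp(-6*I*pi/7))*conj(exp(2*I*pi/7)) + 1*(exp(4*I*pi/7))*conj(exp(-6*I*pi/7))
  = (1) + (exp(4*I*pi/7)) + (exp(-6*I*pi/7)) + (exp(-2*I*pi/7)) + (exp(2*I*pi/7)) + (exp(6*I*pi/7)) + (exp(-4*I*pi/7))
  = 0.
(Exp terms are combined using exp(i*s)*conj(exp(i*t)) = exp(i*(s-t)), and sums of them are collapsed using the identity that for every m > 1 the m distinct m-th roots of unity sum to 0, e.g. 1 + exp(2*I*pi/3) + exp(-2*I*pi/3) = 0.)
Dividing by |G| = 7 gives 0/7 = 0, matching the row-orthogonality relation <chi_5, chi_3> = [chi_5 = chi_3].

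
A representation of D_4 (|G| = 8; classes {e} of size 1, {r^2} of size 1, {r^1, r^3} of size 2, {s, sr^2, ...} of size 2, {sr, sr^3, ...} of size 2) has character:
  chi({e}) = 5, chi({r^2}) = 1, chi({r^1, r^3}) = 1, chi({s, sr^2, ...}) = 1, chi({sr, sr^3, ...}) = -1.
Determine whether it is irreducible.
Not irreducible (reducible): <chi, chi> = 4 > 1.

Explanation: <chi, chi> = (1/|G|) sum_C |C| * |chi(C)|^2 = (1/8)[1*|5|^2 + 1*|1|^2 + 2*|1|^2 + 2*|1|^2 + 2*|-1|^2]
  = (1/8)[(25) + (1) + (2) + (2) + (2)] = 32/8 = 4.
A character is irreducible iff <chi, chi> = 1, so this representation is reducible.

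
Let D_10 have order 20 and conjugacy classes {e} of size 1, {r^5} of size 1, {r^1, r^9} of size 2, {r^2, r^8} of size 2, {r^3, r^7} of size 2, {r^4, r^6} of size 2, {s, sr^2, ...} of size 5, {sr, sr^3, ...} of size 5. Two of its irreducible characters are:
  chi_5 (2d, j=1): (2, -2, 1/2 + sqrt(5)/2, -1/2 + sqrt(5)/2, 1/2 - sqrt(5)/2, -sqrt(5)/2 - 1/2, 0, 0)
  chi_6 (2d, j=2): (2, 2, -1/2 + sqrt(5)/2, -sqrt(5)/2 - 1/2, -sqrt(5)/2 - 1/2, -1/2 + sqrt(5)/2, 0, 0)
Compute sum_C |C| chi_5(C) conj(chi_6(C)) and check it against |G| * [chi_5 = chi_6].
Sum = 0; so <chi_5, chi_6> = 0 (distinct irreducibles are orthogonal).

Reasoning: Compute term by term over conjugacy classes (|C| * chi_5(C) * conj(chi_6(C))):
  1*(2)*conj(2) + 1*(-2)*conj(2) + 2*(1/2 + sqrt(5)/2)*conj(-1/2 + sqrt(5)/2) + 2*(-1/2 + sqrt(5)/2)*conj(-sqrt(5)/2 - 1/2) + 2*(1/2 - sqrt(5)/2)*conj(-sqrt(5)/2 - 1/2) + 2*(-sqrt(5)/2 - 1/2)*conj(-1/2 + sqrt(5)/2) + 5*(0)*conj(0) + 5*(0)*conj(0)
  = (4) + (-4) + (2) + (-2) + (2) + (-2) + (0) + (0)
  = 0.
Dividing by |G| = 20 gives 0/20 = 0, matching the row-orthogonality relation <chi_5, chi_6> = [chi_5 = chi_6].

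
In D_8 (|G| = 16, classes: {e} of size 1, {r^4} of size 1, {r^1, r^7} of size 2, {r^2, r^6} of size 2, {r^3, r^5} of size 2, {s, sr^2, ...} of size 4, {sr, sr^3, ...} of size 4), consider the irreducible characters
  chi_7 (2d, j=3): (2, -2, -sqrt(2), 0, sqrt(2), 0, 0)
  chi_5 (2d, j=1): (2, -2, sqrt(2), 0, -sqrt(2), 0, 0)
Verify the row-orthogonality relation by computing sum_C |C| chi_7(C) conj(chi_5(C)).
Sum = 0; so <chi_7, chi_5> = 0 (distinct irreducibles are orthogonal).

Compute term by term over conjugacy classes (|C| * chi_7(C) * conj(chi_5(C))):
  1*(2)*conj(2) + 1*(-2)*conj(-2) + 2*(-sqrt(2))*conj(sqrt(2)) + 2*(0)*conj(0) + 2*(sqrt(2))*conj(-sqrt(2)) + 4*(0)*conj(0) + 4*(0)*conj(0)
  = (4) + (4) + (-4) + (0) + (-4) + (0) + (0)
  = 0.
Dividing by |G| = 16 gives 0/16 = 0, matching the row-orthogonality relation <chi_7, chi_5> = [chi_7 = chi_5].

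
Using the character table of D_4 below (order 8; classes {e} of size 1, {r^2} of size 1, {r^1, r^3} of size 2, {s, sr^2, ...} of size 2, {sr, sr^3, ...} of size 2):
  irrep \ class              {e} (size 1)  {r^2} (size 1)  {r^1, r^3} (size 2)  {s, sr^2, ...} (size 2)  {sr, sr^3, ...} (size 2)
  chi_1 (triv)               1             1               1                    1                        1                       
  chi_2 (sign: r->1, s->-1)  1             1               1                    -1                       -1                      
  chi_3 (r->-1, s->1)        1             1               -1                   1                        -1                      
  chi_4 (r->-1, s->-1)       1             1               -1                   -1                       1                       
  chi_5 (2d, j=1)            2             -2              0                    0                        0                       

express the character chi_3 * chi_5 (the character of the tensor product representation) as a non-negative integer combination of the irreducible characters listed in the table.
chi_3 tensor chi_5 = chi_5 (all other irreducibles have multiplicity 0).

Explanation: The character of a tensor product is the pointwise product (chi_3 * chi_5)(C) = chi_3(C) * chi_5(C):
  {e}: (1)*(2), {r^2}: (1)*(-2), {r^1, r^3}: (-1)*(0), {s, sr^2, ...}: (1)*(0), {sr, sr^3, ...}: (-1)*(0)
so (chi_3 * chi_5) takes values
  {e} -> 2, {r^2} -> -2, {r^1, r^3} -> 0, {s, sr^2, ...} -> 0, {sr, sr^3, ...} -> 0.
Now take the inner product of this character with each irreducible chi from the table, <chi_3*chi_5, chi> = (1/8) sum_C |C| (chi_3*chi_5)(C) conj(chi(C)):
  <chi_3*chi_5, chi_1> = (1/8)[1*(2)*conj(1) + 1*(-2)*conj(1) + 2*(0)*conj(1) + 2*(0)*conj(1) + 2*(0)*conj(1)]
      = (1/8)[(2) + (-2) + (0) + (0) + (0)] = 0/8 = 0
  <chi_3*chi_5, chi_2> = (1/8)[1*(2)*conj(1) + 1*(-2)*conj(1) + 2*(0)*conj(1) + 2*(0)*conj(-1) + 2*(0)*conj(-1)]
      = (1/8)[(2) + (-2) + (0) + (0) + (0)] = 0/8 = 0
  <chi_3*chi_5, chi_3> = (1/8)[1*(2)*conj(1) + 1*(-2)*conj(1) + 2*(0)*conj(-1) + 2*(0)*conj(1) + 2*(0)*conj(-1)]
      = (1/8)[(2) + (-2) + (0) + (0) + (0)] = 0/8 = 0
  <chi_3*chi_5, chi_4> = (1/8)[1*(2)*conj(1) + 1*(-2)*conj(1) + 2*(0)*conj(-1) + 2*(0)*conj(-1) + 2*(0)*conj(1)]
      = (1/8)[(2) + (-2) + (0) + (0) + (0)] = 0/8 = 0
  <chi_3*chi_5, chi_5> = (1/8)[1*(2)*conj(2) + 1*(-2)*conj(-2) + 2*(0)*conj(0) + 2*(0)*conj(0) + 2*(0)*conj(0)]
      = (1/8)[(4) + (4) + (0) + (0) + (0)] = 8/8 = 1
Hence the multiplicities are chi_5: 1. Dimension check: dim(chi_3)*dim(chi_5) = 1*2 = 2 and sum (mult * dim) = 1*2 = 2.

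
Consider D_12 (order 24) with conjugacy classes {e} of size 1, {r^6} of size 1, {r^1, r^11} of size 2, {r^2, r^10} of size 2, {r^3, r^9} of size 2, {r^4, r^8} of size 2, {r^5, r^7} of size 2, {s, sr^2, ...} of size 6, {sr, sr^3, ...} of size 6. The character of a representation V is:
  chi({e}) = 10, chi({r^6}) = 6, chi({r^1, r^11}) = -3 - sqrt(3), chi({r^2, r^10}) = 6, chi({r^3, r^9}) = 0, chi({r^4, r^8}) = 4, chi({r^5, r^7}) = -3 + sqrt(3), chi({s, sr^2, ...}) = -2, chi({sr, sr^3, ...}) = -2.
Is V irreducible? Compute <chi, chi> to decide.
Not irreducible (reducible): <chi, chi> = 14 > 1.

Solution. <chi, chi> = (1/|G|) sum_C |C| * |chi(C)|^2 = (1/24)[1*|10|^2 + 1*|6|^2 + 2*|-3 - sqrt(3)|^2 + 2*|6|^2 + 2*|0|^2 + 2*|4|^2 + 2*|-3 + sqrt(3)|^2 + 6*|-2|^2 + 6*|-2|^2]
  = (1/24)[(100) + (36) + (12*sqrt(3) + 24) + (72) + (0) + (32) + (24 - 12*sqrt(3)) + (24) + (24)] = 336/24 = 14.
A character is irreducible iff <chi, chi> = 1, so this representation is reducible.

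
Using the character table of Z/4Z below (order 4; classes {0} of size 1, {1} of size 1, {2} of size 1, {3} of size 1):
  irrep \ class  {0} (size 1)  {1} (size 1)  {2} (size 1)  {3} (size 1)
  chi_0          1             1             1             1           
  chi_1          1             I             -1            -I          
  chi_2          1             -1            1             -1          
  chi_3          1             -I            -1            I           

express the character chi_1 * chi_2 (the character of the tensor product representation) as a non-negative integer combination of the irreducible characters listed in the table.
chi_1 tensor chi_2 = chi_3 (all other irreducibles have multiplicity 0).

Why: The character of a tensor product is the pointwise product (chi_1 * chi_2)(C) = chi_1(C) * chi_2(C):
  {0}: (1)*(1), {1}: (I)*(-1), {2}: (-1)*(1), {3}: (-I)*(-1)
so (chi_1 * chi_2) takes values
  {0} -> 1, {1} -> -I, {2} -> -1, {3} -> I.
Now take the inner product of this character with each irreducible chi from the table, <chi_1*chi_2, chi> = (1/4) sum_C |C| (chi_1*chi_2)(C) conj(chi(C)):
  <chi_1*chi_2, chi_0> = (1/4)[1*(1)*conj(1) + 1*(-I)*conj(1) + 1*(-1)*conj(1) + 1*(I)*conj(1)]
      = (1/4)[(1) + (-I) + (-1) + (I)] = 0/4 = 0
  <chi_1*chi_2, chi_1> = (1/4)[1*(1)*conj(1) + 1*(-I)*conj(I) + 1*(-1)*conj(-1) + 1*(I)*conj(-I)]
      = (1/4)[(1) + (-1) + (1) + (-1)] = 0/4 = 0
  <chi_1*chi_2, chi_2> = (1/4)[1*(1)*conj(1) + 1*(-I)*conj(-1) + 1*(-1)*conj(1) + 1*(I)*conj(-1)]
      = (1/4)[(1) + (I) + (-1) + (-I)] = 0/4 = 0
  <chi_1*chi_2, chi_3> = (1/4)[1*(1)*conj(1) + 1*(-I)*conj(-I) + 1*(-1)*conj(-1) + 1*(I)*conj(I)]
      = (1/4)[(1) + (1) + (1) + (1)] = 4/4 = 1
(Exp terms are combined using exp(i*s)*conj(exp(i*t)) = exp(i*(s-t)), and sums of them are collapsed using the identity that for every m > 1 the m distinct m-th roots of unity sum to 0, e.g. 1 + exp(2*I*pi/3) + exp(-2*I*pi/3) = 0.)
Hence the multiplicities are chi_3: 1. Dimension check: dim(chi_1)*dim(chi_2) = 1*1 = 1 and sum (mult * dim) = 1*1 = 1.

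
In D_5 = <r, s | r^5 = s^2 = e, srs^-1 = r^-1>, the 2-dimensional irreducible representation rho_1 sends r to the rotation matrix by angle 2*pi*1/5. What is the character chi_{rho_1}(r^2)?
chi_{rho_1}(r^2) = 2*cos(2*pi*1*2/5) = -sqrt(5)/2 - 1/2

Why: rho_1(r^2) is rotation by angle 2*pi*1*2/5, whose trace is 2*cos(2*pi*1*2/5) = -sqrt(5)/2 - 1/2.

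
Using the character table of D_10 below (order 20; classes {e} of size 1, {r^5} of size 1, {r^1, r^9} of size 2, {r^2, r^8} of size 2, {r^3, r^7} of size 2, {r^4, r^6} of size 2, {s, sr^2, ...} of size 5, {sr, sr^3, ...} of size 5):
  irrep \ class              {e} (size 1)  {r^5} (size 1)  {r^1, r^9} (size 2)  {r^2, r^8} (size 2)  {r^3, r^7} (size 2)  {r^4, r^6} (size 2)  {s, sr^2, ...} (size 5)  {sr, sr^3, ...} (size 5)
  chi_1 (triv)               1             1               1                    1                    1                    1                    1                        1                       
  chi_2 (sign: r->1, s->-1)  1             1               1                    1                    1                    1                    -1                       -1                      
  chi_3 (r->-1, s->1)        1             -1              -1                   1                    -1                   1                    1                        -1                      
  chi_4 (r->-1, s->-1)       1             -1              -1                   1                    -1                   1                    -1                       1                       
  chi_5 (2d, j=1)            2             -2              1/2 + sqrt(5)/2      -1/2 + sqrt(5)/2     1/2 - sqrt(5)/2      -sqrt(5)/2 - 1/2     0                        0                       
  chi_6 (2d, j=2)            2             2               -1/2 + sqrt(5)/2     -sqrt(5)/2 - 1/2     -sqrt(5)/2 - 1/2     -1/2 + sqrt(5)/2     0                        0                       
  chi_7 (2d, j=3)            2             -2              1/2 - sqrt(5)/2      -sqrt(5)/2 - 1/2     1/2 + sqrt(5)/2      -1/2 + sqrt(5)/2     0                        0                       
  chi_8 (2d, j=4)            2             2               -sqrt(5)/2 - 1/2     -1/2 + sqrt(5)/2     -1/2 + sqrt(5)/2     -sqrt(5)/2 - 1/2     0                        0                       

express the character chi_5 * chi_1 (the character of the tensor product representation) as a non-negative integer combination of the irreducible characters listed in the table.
chi_5 tensor chi_1 = chi_5 (all other irreducibles have multiplicity 0).

The character of a tensor product is the pointwise product (chi_5 * chi_1)(C) = chi_5(C) * chi_1(C):
  {e}: (2)*(1), {r^5}: (-2)*(1), {r^1, r^9}: (1/2 + sqrt(5)/2)*(1), {r^2, r^8}: (-1/2 + sqrt(5)/2)*(1), {r^3, r^7}: (1/2 - sqrt(5)/2)*(1), {r^4, r^6}: (-sqrt(5)/2 - 1/2)*(1), {s, sr^2, ...}: (0)*(1), {sr, sr^3, ...}: (0)*(1)
so (chi_5 * chi_1) takes values
  {e} -> 2, {r^5} -> -2, {r^1, r^9} -> 1/2 + sqrt(5)/2, {r^2, r^8} -> -1/2 + sqrt(5)/2, {r^3, r^7} -> 1/2 - sqrt(5)/2, {r^4, r^6} -> -sqrt(5)/2 - 1/2, {s, sr^2, ...} -> 0, {sr, sr^3, ...} -> 0.
Now take the inner product of this character with each irreducible chi from the table, <chi_5*chi_1, chi> = (1/20) sum_C |C| (chi_5*chi_1)(C) conj(chi(C)):
  <chi_5*chi_1, chi_1> = (1/20)[1*(2)*conj(1) + 1*(-2)*conj(1) + 2*(1/2 + sqrt(5)/2)*conj(1) + 2*(-1/2 + sqrt(5)/2)*conj(1) + 2*(1/2 - sqrt(5)/2)*conj(1) + 2*(-sqrt(5)/2 - 1/2)*conj(1) + 5*(0)*conj(1) + 5*(0)*conj(1)]
      = (1/20)[(2) + (-2) + (1 + sqrt(5)) + (-1 + sqrt(5)) + (1 - sqrt(5)) + (-sqrt(5) - 1) + (0) + (0)] = 0/20 = 0
  <chi_5*chi_1, chi_2> = (1/20)[1*(2)*conj(1) + 1*(-2)*conj(1) + 2*(1/2 + sqrt(5)/2)*conj(1) + 2*(-1/2 + sqrt(5)/2)*conj(1) + 2*(1/2 - sqrt(5)/2)*conj(1) + 2*(-sqrt(5)/2 - 1/2)*conj(1) + 5*(0)*conj(-1) + 5*(0)*conj(-1)]
      = (1/20)[(2) + (-2) + (1 + sqrt(5)) + (-1 + sqrt(5)) + (1 - sqrt(5)) + (-sqrt(5) - 1) + (0) + (0)] = 0/20 = 0
  <chi_5*chi_1, chi_3> = (1/20)[1*(2)*conj(1) + 1*(-2)*conj(-1) + 2*(1/2 + sqrt(5)/2)*conj(-1) + 2*(-1/2 + sqrt(5)/2)*conj(1) + 2*(1/2 - sqrt(5)/2)*conj(-1) + 2*(-sqrt(5)/2 - 1/2)*conj(1) + 5*(0)*conj(1) + 5*(0)*conj(-1)]
      = (1/20)[(2) + (2) + (-sqrt(5) - 1) + (-1 + sqrt(5)) + (-1 + sqrt(5)) + (-sqrt(5) - 1) + (0) + (0)] = 0/20 = 0
  <chi_5*chi_1, chi_4> = (1/20)[1*(2)*conj(1) + 1*(-2)*conj(-1) + 2*(1/2 + sqrt(5)/2)*conj(-1) + 2*(-1/2 + sqrt(5)/2)*conj(1) + 2*(1/2 - sqrt(5)/2)*conj(-1) + 2*(-sqrt(5)/2 - 1/2)*conj(1) + 5*(0)*conj(-1) + 5*(0)*conj(1)]
      = (1/20)[(2) + (2) + (-sqrt(5) - 1) + (-1 + sqrt(5)) + (-1 + sqrt(5)) + (-sqrt(5) - 1) + (0) + (0)] = 0/20 = 0
  <chi_5*chi_1, chi_5> = (1/20)[1*(2)*conj(2) + 1*(-2)*conj(-2) + 2*(1/2 + sqrt(5)/2)*conj(1/2 + sqrt(5)/2) + 2*(-1/2 + sqrt(5)/2)*conj(-1/2 + sqrt(5)/2) + 2*(1/2 - sqrt(5)/2)*conj(1/2 - sqrt(5)/2) + 2*(-sqrt(5)/2 - 1/2)*conj(-sqrt(5)/2 - 1/2) + 5*(0)*conj(0) + 5*(0)*conj(0)]
      = (1/20)[(4) + (4) + (sqrt(5) + 3) + (3 - sqrt(5)) + (3 - sqrt(5)) + (sqrt(5) + 3) + (0) + (0)] = 20/20 = 1
  <chi_5*chi_1, chi_6> = (1/20)[1*(2)*conj(2) + 1*(-2)*conj(2) + 2*(1/2 + sqrt(5)/2)*conj(-1/2 + sqrt(5)/2) + 2*(-1/2 + sqrt(5)/2)*conj(-sqrt(5)/2 - 1/2) + 2*(1/2 - sqrt(5)/2)*conj(-sqrt(5)/2 - 1/2) + 2*(-sqrt(5)/2 - 1/2)*conj(-1/2 + sqrt(5)/2) + 5*(0)*conj(0) + 5*(0)*conj(0)]
      = (1/20)[(4) + (-4) + (2) + (-2) + (2) + (-2) + (0) + (0)] = 0/20 = 0
  <chi_5*chi_1, chi_7> = (1/20)[1*(2)*conj(2) + 1*(-2)*conj(-2) + 2*(1/2 + sqrt(5)/2)*conj(1/2 - sqrt(5)/2) + 2*(-1/2 + sqrt(5)/2)*conj(-sqrt(5)/2 - 1/2) + 2*(1/2 - sqrt(5)/2)*conj(1/2 + sqrt(5)/2) + 2*(-sqrt(5)/2 - 1/2)*conj(-1/2 + sqrt(5)/2) + 5*(0)*conj(0) + 5*(0)*conj(0)]
      = (1/20)[(4) + (4) + (-2) + (-2) + (-2) + (-2) + (0) + (0)] = 0/20 = 0
  <chi_5*chi_1, chi_8> = (1/20)[1*(2)*conj(2) + 1*(-2)*conj(2) + 2*(1/2 + sqrt(5)/2)*conj(-sqrt(5)/2 - 1/2) + 2*(-1/2 + sqrt(5)/2)*conj(-1/2 + sqrt(5)/2) + 2*(1/2 - sqrt(5)/2)*conj(-1/2 + sqrt(5)/2) + 2*(-sqrt(5)/2 - 1/2)*conj(-sqrt(5)/2 - 1/2) + 5*(0)*conj(0) + 5*(0)*conj(0)]
      = (1/20)[(4) + (-4) + (-3 - sqrt(5)) + (3 - sqrt(5)) + (-3 + sqrt(5)) + (sqrt(5) + 3) + (0) + (0)] = 0/20 = 0
Hence the multiplicities are chi_5: 1. Dimension check: dim(chi_5)*dim(chi_1) = 2*1 = 2 and sum (mult * dim) = 1*2 = 2.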